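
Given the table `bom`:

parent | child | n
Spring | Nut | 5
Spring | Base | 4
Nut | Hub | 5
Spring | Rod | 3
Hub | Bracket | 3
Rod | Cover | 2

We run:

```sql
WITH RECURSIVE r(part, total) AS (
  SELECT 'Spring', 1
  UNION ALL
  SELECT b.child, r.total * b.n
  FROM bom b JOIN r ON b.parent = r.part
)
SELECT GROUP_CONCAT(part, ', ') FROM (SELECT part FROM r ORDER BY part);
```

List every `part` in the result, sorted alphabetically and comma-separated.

Base, Bracket, Cover, Hub, Nut, Rod, Spring

Base: (Spring, total=1).
Iteration 1: components of {Spring} -> Base = 1*4 = 4, Nut = 1*5 = 5, Rod = 1*3 = 3.
Iteration 2: components of {Base,Nut,Rod} -> Cover = 3*2 = 6, Hub = 5*5 = 25.
Iteration 3: components of {Cover,Hub} -> Bracket = 25*3 = 75.
Iteration 4: no further components; recursion stops.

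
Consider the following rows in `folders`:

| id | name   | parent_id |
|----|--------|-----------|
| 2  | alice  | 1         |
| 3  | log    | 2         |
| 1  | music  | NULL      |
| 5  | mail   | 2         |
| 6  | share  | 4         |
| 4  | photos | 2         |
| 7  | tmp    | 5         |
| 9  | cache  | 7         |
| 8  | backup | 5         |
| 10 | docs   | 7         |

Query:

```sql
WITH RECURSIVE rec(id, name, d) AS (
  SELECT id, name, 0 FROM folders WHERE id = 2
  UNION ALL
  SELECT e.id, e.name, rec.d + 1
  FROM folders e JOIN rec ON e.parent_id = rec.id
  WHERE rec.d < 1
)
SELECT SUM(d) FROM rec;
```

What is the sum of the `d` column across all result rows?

Base: id=2 (alice) at d 0.
Iteration 1: rows with parent_id in {2} -> log (id 3, d 1), photos (id 4, d 1), mail (id 5, d 1).
Iteration 2: d < 1 fails for all current rows; recursion stops.
SUM(d) = 0 + 1 + 1 + 1 = 3.

3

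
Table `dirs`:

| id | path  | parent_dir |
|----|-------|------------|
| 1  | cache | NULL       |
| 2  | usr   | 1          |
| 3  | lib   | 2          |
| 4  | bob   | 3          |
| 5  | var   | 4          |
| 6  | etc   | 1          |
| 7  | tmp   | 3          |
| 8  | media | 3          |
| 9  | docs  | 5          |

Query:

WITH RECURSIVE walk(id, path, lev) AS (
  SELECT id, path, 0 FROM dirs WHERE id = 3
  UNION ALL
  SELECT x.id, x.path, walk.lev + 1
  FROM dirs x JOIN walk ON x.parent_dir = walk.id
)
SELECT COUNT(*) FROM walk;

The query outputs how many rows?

Base: id=3 (lib) at lev 0.
Iteration 1: rows with parent_dir in {3} -> bob (id 4, lev 1), tmp (id 7, lev 1), media (id 8, lev 1).
Iteration 2: rows with parent_dir in {4,7,8} -> var (id 5, lev 2).
Iteration 3: rows with parent_dir in {5} -> docs (id 9, lev 3).
Iteration 4: no rows with parent_dir in {9}; recursion stops.
Total rows emitted: 6.

6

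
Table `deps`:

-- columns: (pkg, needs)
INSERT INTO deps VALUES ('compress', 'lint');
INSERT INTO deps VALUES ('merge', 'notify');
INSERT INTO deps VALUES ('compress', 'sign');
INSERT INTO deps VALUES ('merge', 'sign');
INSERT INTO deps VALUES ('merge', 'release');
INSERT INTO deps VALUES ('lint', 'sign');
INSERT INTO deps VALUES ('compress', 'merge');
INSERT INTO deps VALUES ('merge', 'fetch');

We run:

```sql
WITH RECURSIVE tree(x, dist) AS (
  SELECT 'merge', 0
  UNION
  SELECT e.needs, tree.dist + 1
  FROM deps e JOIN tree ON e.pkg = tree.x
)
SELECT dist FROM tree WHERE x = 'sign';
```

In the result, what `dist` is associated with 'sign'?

Base: (merge, dist=0).
Iteration 1: edges from {merge} -> (fetch, dist=1), (notify, dist=1), (release, dist=1), (sign, dist=1).
Iteration 2: no outgoing edges from {fetch,notify,release,sign}; recursion stops.

1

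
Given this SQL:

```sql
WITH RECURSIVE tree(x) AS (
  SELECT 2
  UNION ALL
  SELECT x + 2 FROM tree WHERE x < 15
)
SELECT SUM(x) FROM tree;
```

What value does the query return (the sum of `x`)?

72

Base: x=2.
Iteration 1: 2 < 15 holds -> x = 2 + 2 = 4.
Iteration 2: 4 < 15 holds -> x = 4 + 2 = 6.
Iteration 3: 6 < 15 holds -> x = 6 + 2 = 8.
Iteration 4: 8 < 15 holds -> x = 8 + 2 = 10.
Iteration 5: 10 < 15 holds -> x = 10 + 2 = 12.
Iteration 6: 12 < 15 holds -> x = 12 + 2 = 14.
Iteration 7: 14 < 15 holds -> x = 14 + 2 = 16.
Iteration 8: 16 < 15 fails; recursion stops.
SUM(x) = 2 + 4 + 6 + 8 + 10 + 12 + 14 + 16 = 72.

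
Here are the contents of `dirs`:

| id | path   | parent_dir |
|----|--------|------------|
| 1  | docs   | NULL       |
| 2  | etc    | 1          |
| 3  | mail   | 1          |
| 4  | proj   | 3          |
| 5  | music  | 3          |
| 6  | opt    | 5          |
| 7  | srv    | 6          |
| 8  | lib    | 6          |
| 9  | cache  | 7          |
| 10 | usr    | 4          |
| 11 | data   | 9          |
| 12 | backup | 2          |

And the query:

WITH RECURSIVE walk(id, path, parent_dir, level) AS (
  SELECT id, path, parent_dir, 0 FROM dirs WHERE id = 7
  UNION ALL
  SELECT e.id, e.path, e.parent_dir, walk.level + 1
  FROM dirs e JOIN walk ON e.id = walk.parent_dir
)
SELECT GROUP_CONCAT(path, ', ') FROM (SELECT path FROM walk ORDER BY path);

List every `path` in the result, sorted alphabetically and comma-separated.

Base: id=7 (srv), parent_dir=6, level 0.
Iteration 1: join on id=6 -> opt (id 6, parent_dir=5, level 1).
Iteration 2: join on id=5 -> music (id 5, parent_dir=3, level 2).
Iteration 3: join on id=3 -> mail (id 3, parent_dir=1, level 3).
Iteration 4: join on id=1 -> docs (id 1, parent_dir=NULL, level 4).
Iteration 5: parent_dir is NULL; no match; recursion stops.

docs, mail, music, opt, srv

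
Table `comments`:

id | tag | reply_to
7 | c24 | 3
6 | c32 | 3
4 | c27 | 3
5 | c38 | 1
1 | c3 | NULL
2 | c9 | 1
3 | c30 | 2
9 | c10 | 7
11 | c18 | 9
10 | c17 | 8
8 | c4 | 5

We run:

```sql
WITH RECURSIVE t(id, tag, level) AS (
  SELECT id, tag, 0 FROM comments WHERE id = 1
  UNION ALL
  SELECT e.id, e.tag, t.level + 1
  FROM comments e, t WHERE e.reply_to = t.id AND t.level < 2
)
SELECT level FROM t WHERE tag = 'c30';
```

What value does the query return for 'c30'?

2

Base: id=1 (c3) at level 0.
Iteration 1: rows with reply_to in {1} -> c9 (id 2, level 1), c38 (id 5, level 1).
Iteration 2: rows with reply_to in {2,5} -> c30 (id 3, level 2), c4 (id 8, level 2).
Iteration 3: level < 2 fails for all current rows; recursion stops.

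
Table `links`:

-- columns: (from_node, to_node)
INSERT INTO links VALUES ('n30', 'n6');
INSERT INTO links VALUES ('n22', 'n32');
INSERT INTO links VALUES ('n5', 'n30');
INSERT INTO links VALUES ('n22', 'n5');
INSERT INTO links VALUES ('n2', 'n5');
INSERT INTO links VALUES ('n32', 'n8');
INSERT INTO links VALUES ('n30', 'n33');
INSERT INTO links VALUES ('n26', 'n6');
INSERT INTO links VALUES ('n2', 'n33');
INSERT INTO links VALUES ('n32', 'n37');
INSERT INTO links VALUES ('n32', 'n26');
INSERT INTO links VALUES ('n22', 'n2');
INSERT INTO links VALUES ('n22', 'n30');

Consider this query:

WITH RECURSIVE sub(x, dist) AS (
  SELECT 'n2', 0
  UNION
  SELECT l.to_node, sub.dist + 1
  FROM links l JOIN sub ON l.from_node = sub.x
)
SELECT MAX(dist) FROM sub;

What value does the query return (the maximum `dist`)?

Base: (n2, dist=0).
Iteration 1: edges from {n2} -> (n33, dist=1), (n5, dist=1).
Iteration 2: edges from {n33,n5} -> (n30, dist=2).
Iteration 3: edges from {n30} -> (n33, dist=3), (n6, dist=3).
Iteration 4: no outgoing edges from {n33,n6}; recursion stops.
dist values: 0, 1, 1, 2, 3, 3; the maximum is 3.

3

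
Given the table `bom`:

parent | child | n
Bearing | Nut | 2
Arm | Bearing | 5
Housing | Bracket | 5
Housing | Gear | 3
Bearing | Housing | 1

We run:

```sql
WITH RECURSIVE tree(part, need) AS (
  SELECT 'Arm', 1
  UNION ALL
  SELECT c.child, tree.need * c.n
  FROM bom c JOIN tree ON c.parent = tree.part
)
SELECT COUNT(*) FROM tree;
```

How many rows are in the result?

6

Base: (Arm, need=1).
Iteration 1: components of {Arm} -> Bearing = 1*5 = 5.
Iteration 2: components of {Bearing} -> Housing = 5*1 = 5, Nut = 5*2 = 10.
Iteration 3: components of {Housing,Nut} -> Bracket = 5*5 = 25, Gear = 5*3 = 15.
Iteration 4: no further components; recursion stops.
Total rows emitted: 6.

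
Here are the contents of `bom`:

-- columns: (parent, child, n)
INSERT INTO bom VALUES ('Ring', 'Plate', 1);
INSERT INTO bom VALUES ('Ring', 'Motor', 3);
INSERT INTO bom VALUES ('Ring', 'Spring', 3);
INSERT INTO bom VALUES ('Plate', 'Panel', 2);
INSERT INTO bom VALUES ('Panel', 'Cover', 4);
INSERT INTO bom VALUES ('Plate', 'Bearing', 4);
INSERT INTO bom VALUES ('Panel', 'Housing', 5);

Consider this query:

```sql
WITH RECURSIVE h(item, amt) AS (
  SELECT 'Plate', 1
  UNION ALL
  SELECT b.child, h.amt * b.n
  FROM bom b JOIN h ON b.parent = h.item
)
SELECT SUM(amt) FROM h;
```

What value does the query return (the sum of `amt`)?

Base: (Plate, amt=1).
Iteration 1: components of {Plate} -> Bearing = 1*4 = 4, Panel = 1*2 = 2.
Iteration 2: components of {Bearing,Panel} -> Cover = 2*4 = 8, Housing = 2*5 = 10.
Iteration 3: no further components; recursion stops.
SUM(amt) = 1 + 2 + 4 + 8 + 10 = 25.

25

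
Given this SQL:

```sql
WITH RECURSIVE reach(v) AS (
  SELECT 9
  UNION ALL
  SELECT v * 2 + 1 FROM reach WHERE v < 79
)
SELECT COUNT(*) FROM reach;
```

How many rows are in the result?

4

Base: v=9.
Iteration 1: 9 < 79 holds -> v = 9 * 2 + 1 = 19.
Iteration 2: 19 < 79 holds -> v = 19 * 2 + 1 = 39.
Iteration 3: 39 < 79 holds -> v = 39 * 2 + 1 = 79.
Iteration 4: 79 < 79 fails; recursion stops.
Total rows emitted: 4.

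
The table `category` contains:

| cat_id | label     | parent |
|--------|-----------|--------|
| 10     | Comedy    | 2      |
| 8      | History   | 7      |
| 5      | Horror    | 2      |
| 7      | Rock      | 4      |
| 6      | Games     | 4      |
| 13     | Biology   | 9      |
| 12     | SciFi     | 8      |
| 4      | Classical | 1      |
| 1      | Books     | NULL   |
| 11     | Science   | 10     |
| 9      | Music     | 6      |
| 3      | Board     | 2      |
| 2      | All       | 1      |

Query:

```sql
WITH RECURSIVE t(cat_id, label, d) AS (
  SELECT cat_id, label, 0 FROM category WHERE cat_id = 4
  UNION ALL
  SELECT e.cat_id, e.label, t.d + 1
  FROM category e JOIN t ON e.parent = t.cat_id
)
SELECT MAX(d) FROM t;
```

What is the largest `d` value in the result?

3

Base: cat_id=4 (Classical) at d 0.
Iteration 1: rows with parent in {4} -> Games (id 6, d 1), Rock (id 7, d 1).
Iteration 2: rows with parent in {6,7} -> History (id 8, d 2), Music (id 9, d 2).
Iteration 3: rows with parent in {8,9} -> SciFi (id 12, d 3), Biology (id 13, d 3).
Iteration 4: no rows with parent in {12,13}; recursion stops.
d values: 0, 1, 1, 2, 2, 3, 3; the maximum is 3.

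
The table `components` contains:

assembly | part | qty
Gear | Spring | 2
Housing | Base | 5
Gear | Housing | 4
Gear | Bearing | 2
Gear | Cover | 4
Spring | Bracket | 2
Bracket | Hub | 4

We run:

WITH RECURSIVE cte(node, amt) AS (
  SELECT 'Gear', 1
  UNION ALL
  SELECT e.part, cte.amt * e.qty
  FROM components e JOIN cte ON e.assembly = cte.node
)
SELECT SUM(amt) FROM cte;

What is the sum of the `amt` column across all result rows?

53

Base: (Gear, amt=1).
Iteration 1: components of {Gear} -> Bearing = 1*2 = 2, Cover = 1*4 = 4, Housing = 1*4 = 4, Spring = 1*2 = 2.
Iteration 2: components of {Bearing,Cover,Housing,Spring} -> Base = 4*5 = 20, Bracket = 2*2 = 4.
Iteration 3: components of {Base,Bracket} -> Hub = 4*4 = 16.
Iteration 4: no further components; recursion stops.
SUM(amt) = 1 + 4 + 2 + 2 + 4 + 20 + 4 + 16 = 53.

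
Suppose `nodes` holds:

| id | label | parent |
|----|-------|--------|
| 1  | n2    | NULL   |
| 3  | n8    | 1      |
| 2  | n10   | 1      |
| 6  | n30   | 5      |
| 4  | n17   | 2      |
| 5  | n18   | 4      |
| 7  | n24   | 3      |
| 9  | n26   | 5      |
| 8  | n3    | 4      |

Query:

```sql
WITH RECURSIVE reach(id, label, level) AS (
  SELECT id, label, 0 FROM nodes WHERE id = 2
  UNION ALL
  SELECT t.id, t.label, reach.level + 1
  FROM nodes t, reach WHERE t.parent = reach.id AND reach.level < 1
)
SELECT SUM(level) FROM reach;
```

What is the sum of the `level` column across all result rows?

1

Base: id=2 (n10) at level 0.
Iteration 1: rows with parent in {2} -> n17 (id 4, level 1).
Iteration 2: level < 1 fails for all current rows; recursion stops.
SUM(level) = 0 + 1 = 1.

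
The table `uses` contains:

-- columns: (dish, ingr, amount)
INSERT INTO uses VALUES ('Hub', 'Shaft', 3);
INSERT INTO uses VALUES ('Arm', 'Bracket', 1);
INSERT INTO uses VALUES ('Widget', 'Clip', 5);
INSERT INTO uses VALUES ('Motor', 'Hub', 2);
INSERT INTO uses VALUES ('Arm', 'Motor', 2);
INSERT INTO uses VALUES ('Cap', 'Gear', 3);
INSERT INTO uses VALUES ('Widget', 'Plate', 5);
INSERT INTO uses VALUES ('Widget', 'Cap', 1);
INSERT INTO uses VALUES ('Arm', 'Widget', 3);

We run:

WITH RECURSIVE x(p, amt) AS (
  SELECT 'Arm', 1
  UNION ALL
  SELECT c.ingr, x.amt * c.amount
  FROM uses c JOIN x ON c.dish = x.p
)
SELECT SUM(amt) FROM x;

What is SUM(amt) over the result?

65

Base: (Arm, amt=1).
Iteration 1: components of {Arm} -> Bracket = 1*1 = 1, Motor = 1*2 = 2, Widget = 1*3 = 3.
Iteration 2: components of {Bracket,Motor,Widget} -> Cap = 3*1 = 3, Clip = 3*5 = 15, Hub = 2*2 = 4, Plate = 3*5 = 15.
Iteration 3: components of {Cap,Clip,Hub,Plate} -> Gear = 3*3 = 9, Shaft = 4*3 = 12.
Iteration 4: no further components; recursion stops.
SUM(amt) = 1 + 2 + 3 + 1 + 4 + 3 + 15 + 15 + 12 + 9 = 65.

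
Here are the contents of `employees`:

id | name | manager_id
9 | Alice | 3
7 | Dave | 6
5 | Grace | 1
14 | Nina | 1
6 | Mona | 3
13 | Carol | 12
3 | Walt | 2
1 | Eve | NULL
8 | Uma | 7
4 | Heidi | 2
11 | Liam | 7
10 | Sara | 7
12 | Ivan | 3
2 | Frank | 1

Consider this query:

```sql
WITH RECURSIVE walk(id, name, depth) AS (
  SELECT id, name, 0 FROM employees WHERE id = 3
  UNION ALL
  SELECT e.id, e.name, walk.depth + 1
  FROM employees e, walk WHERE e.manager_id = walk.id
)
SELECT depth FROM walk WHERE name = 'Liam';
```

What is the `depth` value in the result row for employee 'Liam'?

Base: id=3 (Walt) at depth 0.
Iteration 1: rows with manager_id in {3} -> Mona (id 6, depth 1), Alice (id 9, depth 1), Ivan (id 12, depth 1).
Iteration 2: rows with manager_id in {6,9,12} -> Dave (id 7, depth 2), Carol (id 13, depth 2).
Iteration 3: rows with manager_id in {7,13} -> Uma (id 8, depth 3), Sara (id 10, depth 3), Liam (id 11, depth 3).
Iteration 4: no rows with manager_id in {8,10,11}; recursion stops.

3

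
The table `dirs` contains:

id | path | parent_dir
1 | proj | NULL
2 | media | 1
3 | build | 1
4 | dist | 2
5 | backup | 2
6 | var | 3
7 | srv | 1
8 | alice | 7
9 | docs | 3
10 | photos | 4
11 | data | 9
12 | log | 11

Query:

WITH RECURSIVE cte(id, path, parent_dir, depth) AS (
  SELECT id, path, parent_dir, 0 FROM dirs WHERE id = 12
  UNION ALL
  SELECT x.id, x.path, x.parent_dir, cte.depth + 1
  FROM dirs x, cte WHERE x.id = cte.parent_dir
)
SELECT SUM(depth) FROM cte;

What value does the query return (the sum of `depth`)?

10

Base: id=12 (log), parent_dir=11, depth 0.
Iteration 1: join on id=11 -> data (id 11, parent_dir=9, depth 1).
Iteration 2: join on id=9 -> docs (id 9, parent_dir=3, depth 2).
Iteration 3: join on id=3 -> build (id 3, parent_dir=1, depth 3).
Iteration 4: join on id=1 -> proj (id 1, parent_dir=NULL, depth 4).
Iteration 5: parent_dir is NULL; no match; recursion stops.
SUM(depth) = 0 + 1 + 2 + 3 + 4 = 10.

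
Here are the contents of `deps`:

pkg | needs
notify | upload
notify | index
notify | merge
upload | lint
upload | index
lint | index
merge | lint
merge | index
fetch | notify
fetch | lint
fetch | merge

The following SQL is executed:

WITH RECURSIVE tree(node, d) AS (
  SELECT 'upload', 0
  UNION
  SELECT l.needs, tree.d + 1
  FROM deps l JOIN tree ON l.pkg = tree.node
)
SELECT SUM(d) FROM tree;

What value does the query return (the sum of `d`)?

4

Base: (upload, d=0).
Iteration 1: edges from {upload} -> (index, d=1), (lint, d=1).
Iteration 2: edges from {index,lint} -> (index, d=2).
Iteration 3: no outgoing edges from {index}; recursion stops.
SUM(d) = 0 + 1 + 1 + 2 = 4.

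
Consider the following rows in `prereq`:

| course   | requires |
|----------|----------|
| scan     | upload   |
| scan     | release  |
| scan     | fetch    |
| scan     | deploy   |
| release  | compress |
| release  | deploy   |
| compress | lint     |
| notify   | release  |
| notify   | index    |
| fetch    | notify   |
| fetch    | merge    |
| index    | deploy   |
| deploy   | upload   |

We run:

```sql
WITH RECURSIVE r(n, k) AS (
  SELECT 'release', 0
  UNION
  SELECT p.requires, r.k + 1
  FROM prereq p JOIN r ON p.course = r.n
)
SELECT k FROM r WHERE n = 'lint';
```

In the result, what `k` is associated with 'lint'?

Base: (release, k=0).
Iteration 1: edges from {release} -> (compress, k=1), (deploy, k=1).
Iteration 2: edges from {compress,deploy} -> (lint, k=2), (upload, k=2).
Iteration 3: no outgoing edges from {lint,upload}; recursion stops.

2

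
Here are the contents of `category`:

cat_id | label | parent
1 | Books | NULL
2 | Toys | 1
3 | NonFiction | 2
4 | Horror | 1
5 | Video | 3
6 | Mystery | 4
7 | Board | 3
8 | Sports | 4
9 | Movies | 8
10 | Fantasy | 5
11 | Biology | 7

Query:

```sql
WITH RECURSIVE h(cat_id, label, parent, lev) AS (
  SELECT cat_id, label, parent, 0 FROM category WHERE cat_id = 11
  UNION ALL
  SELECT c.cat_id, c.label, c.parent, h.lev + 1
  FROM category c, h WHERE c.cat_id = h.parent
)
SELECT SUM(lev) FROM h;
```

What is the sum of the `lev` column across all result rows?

Base: cat_id=11 (Biology), parent=7, lev 0.
Iteration 1: join on cat_id=7 -> Board (id 7, parent=3, lev 1).
Iteration 2: join on cat_id=3 -> NonFiction (id 3, parent=2, lev 2).
Iteration 3: join on cat_id=2 -> Toys (id 2, parent=1, lev 3).
Iteration 4: join on cat_id=1 -> Books (id 1, parent=NULL, lev 4).
Iteration 5: parent is NULL; no match; recursion stops.
SUM(lev) = 0 + 1 + 2 + 3 + 4 = 10.

10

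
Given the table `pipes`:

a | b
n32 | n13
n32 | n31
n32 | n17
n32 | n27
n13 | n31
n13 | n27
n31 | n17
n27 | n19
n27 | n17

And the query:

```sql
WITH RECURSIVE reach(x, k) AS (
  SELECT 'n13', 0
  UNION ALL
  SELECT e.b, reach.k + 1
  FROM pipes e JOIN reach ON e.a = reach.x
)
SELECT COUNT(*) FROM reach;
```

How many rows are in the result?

Base: (n13, k=0).
Iteration 1: edges from {n13} -> (n27, k=1), (n31, k=1).
Iteration 2: edges from {n27,n31} -> (n17, k=2) x2, (n19, k=2). [UNION ALL keeps all 3 new rows, including repeats]
Iteration 3: no outgoing edges from {n17,n19}; recursion stops.
Total rows emitted: 6.

6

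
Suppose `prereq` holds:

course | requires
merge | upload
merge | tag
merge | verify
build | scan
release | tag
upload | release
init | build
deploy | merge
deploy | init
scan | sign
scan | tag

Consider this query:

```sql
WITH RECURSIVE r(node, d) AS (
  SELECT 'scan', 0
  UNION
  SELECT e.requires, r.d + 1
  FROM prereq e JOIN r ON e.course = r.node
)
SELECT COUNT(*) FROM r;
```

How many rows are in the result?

Base: (scan, d=0).
Iteration 1: edges from {scan} -> (sign, d=1), (tag, d=1).
Iteration 2: no outgoing edges from {sign,tag}; recursion stops.
Total rows emitted: 3.

3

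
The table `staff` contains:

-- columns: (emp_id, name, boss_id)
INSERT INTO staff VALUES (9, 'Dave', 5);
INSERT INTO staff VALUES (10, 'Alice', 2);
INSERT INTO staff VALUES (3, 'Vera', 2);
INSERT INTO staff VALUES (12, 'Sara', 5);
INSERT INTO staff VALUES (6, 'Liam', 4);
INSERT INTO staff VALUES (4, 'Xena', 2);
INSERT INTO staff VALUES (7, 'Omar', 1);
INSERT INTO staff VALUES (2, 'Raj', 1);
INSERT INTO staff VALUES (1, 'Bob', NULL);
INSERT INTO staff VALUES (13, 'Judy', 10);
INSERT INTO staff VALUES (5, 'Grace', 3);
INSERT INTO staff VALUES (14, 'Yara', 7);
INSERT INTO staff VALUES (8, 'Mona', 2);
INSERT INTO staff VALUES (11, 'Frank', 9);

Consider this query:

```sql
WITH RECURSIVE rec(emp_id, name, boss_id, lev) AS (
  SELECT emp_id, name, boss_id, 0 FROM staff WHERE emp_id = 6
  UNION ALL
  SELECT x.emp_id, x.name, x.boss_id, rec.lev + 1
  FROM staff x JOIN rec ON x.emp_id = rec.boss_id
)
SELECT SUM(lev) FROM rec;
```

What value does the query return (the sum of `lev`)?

Base: emp_id=6 (Liam), boss_id=4, lev 0.
Iteration 1: join on emp_id=4 -> Xena (id 4, boss_id=2, lev 1).
Iteration 2: join on emp_id=2 -> Raj (id 2, boss_id=1, lev 2).
Iteration 3: join on emp_id=1 -> Bob (id 1, boss_id=NULL, lev 3).
Iteration 4: boss_id is NULL; no match; recursion stops.
SUM(lev) = 0 + 1 + 2 + 3 = 6.

6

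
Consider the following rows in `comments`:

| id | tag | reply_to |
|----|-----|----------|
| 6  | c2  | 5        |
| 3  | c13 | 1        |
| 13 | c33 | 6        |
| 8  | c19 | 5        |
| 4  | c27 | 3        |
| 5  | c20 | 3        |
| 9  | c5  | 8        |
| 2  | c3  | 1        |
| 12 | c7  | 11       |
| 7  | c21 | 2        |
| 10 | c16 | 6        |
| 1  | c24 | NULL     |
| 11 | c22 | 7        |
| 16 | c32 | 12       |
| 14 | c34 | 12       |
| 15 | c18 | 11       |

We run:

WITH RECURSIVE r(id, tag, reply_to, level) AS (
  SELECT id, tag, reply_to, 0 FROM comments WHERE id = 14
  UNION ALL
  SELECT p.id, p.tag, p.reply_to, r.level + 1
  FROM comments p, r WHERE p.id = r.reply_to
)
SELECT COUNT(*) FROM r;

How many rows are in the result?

6

Base: id=14 (c34), reply_to=12, level 0.
Iteration 1: join on id=12 -> c7 (id 12, reply_to=11, level 1).
Iteration 2: join on id=11 -> c22 (id 11, reply_to=7, level 2).
Iteration 3: join on id=7 -> c21 (id 7, reply_to=2, level 3).
Iteration 4: join on id=2 -> c3 (id 2, reply_to=1, level 4).
Iteration 5: join on id=1 -> c24 (id 1, reply_to=NULL, level 5).
Iteration 6: reply_to is NULL; no match; recursion stops.
Total rows emitted: 6.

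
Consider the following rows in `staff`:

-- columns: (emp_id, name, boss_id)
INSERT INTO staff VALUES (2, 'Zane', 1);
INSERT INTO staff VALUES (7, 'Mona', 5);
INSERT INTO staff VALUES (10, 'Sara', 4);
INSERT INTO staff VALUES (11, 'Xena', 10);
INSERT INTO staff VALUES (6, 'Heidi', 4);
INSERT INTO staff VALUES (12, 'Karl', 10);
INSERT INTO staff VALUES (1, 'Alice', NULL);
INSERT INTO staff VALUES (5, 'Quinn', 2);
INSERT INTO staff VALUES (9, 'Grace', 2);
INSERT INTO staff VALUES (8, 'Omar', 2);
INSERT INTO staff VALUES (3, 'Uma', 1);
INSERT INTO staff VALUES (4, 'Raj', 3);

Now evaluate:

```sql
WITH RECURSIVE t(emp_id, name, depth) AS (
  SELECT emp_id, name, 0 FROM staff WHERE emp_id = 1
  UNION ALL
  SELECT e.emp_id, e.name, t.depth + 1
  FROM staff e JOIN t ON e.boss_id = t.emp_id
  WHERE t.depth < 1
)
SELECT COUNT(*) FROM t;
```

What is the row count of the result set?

3

Base: emp_id=1 (Alice) at depth 0.
Iteration 1: rows with boss_id in {1} -> Zane (id 2, depth 1), Uma (id 3, depth 1).
Iteration 2: depth < 1 fails for all current rows; recursion stops.
Total rows emitted: 3.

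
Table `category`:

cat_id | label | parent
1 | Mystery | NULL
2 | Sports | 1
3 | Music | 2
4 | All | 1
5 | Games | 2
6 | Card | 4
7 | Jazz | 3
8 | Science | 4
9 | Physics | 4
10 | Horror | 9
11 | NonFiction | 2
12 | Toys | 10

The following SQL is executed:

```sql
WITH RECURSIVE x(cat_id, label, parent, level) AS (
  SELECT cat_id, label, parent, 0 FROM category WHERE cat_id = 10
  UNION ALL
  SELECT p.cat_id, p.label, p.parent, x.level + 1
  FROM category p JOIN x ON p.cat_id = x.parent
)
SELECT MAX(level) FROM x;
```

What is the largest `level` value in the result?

3

Base: cat_id=10 (Horror), parent=9, level 0.
Iteration 1: join on cat_id=9 -> Physics (id 9, parent=4, level 1).
Iteration 2: join on cat_id=4 -> All (id 4, parent=1, level 2).
Iteration 3: join on cat_id=1 -> Mystery (id 1, parent=NULL, level 3).
Iteration 4: parent is NULL; no match; recursion stops.
level values: 0, 1, 2, 3; the maximum is 3.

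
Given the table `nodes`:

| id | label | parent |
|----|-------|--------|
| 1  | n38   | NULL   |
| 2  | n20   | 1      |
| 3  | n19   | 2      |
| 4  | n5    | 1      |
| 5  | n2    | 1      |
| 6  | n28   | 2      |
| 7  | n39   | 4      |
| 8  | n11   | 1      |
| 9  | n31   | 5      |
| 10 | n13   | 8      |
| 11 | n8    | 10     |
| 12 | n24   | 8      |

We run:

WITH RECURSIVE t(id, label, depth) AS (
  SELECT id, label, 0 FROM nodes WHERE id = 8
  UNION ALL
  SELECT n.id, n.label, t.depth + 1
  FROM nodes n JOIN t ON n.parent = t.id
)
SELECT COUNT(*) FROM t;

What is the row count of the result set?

4

Base: id=8 (n11) at depth 0.
Iteration 1: rows with parent in {8} -> n13 (id 10, depth 1), n24 (id 12, depth 1).
Iteration 2: rows with parent in {10,12} -> n8 (id 11, depth 2).
Iteration 3: no rows with parent in {11}; recursion stops.
Total rows emitted: 4.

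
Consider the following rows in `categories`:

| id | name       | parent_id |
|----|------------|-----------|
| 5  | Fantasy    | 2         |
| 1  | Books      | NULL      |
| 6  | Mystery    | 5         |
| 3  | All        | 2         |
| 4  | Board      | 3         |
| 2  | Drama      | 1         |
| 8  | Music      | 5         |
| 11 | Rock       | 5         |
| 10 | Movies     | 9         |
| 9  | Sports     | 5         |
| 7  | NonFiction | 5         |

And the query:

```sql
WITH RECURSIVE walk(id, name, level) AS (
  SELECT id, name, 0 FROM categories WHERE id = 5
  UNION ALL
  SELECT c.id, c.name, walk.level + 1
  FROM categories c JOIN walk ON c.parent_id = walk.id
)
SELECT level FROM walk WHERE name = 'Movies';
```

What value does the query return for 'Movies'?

2

Base: id=5 (Fantasy) at level 0.
Iteration 1: rows with parent_id in {5} -> Mystery (id 6, level 1), NonFiction (id 7, level 1), Music (id 8, level 1), Sports (id 9, level 1), Rock (id 11, level 1).
Iteration 2: rows with parent_id in {6,7,8,9,11} -> Movies (id 10, level 2).
Iteration 3: no rows with parent_id in {10}; recursion stops.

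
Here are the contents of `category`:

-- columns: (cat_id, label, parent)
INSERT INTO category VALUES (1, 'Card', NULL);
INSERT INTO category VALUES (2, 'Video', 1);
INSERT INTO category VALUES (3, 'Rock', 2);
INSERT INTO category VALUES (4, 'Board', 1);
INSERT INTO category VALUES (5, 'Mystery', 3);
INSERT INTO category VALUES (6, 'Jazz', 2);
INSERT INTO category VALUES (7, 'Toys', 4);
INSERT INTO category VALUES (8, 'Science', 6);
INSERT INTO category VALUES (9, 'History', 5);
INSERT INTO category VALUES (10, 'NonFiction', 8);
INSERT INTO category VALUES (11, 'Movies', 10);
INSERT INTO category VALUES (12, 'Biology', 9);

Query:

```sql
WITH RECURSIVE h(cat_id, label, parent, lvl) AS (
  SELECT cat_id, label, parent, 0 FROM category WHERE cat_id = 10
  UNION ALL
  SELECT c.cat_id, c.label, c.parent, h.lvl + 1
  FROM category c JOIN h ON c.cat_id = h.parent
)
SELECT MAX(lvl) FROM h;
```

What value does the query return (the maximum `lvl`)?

4

Base: cat_id=10 (NonFiction), parent=8, lvl 0.
Iteration 1: join on cat_id=8 -> Science (id 8, parent=6, lvl 1).
Iteration 2: join on cat_id=6 -> Jazz (id 6, parent=2, lvl 2).
Iteration 3: join on cat_id=2 -> Video (id 2, parent=1, lvl 3).
Iteration 4: join on cat_id=1 -> Card (id 1, parent=NULL, lvl 4).
Iteration 5: parent is NULL; no match; recursion stops.
lvl values: 0, 1, 2, 3, 4; the maximum is 4.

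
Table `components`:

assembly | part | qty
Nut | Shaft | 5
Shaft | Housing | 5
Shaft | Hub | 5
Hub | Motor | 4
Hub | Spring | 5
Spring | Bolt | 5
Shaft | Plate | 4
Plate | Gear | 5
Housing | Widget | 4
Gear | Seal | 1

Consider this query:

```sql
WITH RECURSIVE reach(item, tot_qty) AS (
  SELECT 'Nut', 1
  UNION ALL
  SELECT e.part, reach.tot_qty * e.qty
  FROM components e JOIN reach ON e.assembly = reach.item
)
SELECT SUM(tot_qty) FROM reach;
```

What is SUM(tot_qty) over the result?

1226

Base: (Nut, tot_qty=1).
Iteration 1: components of {Nut} -> Shaft = 1*5 = 5.
Iteration 2: components of {Shaft} -> Housing = 5*5 = 25, Hub = 5*5 = 25, Plate = 5*4 = 20.
Iteration 3: components of {Housing,Hub,Plate} -> Gear = 20*5 = 100, Motor = 25*4 = 100, Spring = 25*5 = 125, Widget = 25*4 = 100.
Iteration 4: components of {Gear,Motor,Spring,Widget} -> Bolt = 125*5 = 625, Seal = 100*1 = 100.
Iteration 5: no further components; recursion stops.
SUM(tot_qty) = 1 + 5 + 25 + 25 + 20 + 100 + 100 + 125 + 100 + 625 + 100 = 1226.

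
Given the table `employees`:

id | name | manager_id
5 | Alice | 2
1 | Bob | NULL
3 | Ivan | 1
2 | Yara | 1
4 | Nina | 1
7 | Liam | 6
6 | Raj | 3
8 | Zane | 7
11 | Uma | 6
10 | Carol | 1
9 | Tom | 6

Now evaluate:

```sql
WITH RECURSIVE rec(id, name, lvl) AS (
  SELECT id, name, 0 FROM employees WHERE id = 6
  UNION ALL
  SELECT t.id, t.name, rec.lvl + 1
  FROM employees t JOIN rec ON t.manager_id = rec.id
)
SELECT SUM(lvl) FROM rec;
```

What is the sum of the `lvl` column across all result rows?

Base: id=6 (Raj) at lvl 0.
Iteration 1: rows with manager_id in {6} -> Liam (id 7, lvl 1), Tom (id 9, lvl 1), Uma (id 11, lvl 1).
Iteration 2: rows with manager_id in {7,9,11} -> Zane (id 8, lvl 2).
Iteration 3: no rows with manager_id in {8}; recursion stops.
SUM(lvl) = 0 + 1 + 1 + 1 + 2 = 5.

5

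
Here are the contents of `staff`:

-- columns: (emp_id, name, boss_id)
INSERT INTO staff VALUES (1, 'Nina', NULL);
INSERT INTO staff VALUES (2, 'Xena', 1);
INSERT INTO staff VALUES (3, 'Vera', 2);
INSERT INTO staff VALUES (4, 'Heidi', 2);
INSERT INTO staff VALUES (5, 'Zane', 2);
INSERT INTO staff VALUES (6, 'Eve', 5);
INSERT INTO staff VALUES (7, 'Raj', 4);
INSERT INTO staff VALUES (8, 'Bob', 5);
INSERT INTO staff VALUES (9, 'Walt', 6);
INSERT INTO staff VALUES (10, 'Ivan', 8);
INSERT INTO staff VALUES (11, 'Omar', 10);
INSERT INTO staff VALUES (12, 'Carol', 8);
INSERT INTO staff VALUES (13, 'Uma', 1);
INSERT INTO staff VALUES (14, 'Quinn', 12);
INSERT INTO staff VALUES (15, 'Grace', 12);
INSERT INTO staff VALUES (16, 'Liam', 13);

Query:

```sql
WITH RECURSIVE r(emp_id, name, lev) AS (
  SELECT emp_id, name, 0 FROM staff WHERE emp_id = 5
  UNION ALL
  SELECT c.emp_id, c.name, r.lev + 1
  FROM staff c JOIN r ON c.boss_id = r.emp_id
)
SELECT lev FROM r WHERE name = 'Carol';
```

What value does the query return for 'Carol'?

Base: emp_id=5 (Zane) at lev 0.
Iteration 1: rows with boss_id in {5} -> Eve (id 6, lev 1), Bob (id 8, lev 1).
Iteration 2: rows with boss_id in {6,8} -> Walt (id 9, lev 2), Ivan (id 10, lev 2), Carol (id 12, lev 2).
Iteration 3: rows with boss_id in {9,10,12} -> Omar (id 11, lev 3), Quinn (id 14, lev 3), Grace (id 15, lev 3).
Iteration 4: no rows with boss_id in {11,14,15}; recursion stops.

2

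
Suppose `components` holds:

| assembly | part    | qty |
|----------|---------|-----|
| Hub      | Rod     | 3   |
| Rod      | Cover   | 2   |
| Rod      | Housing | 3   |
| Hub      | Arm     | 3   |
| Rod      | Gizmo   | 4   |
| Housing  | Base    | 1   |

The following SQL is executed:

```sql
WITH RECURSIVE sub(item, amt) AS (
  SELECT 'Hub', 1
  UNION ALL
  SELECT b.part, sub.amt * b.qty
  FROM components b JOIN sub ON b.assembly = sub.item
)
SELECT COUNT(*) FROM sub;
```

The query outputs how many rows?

7

Base: (Hub, amt=1).
Iteration 1: components of {Hub} -> Arm = 1*3 = 3, Rod = 1*3 = 3.
Iteration 2: components of {Arm,Rod} -> Cover = 3*2 = 6, Gizmo = 3*4 = 12, Housing = 3*3 = 9.
Iteration 3: components of {Cover,Gizmo,Housing} -> Base = 9*1 = 9.
Iteration 4: no further components; recursion stops.
Total rows emitted: 7.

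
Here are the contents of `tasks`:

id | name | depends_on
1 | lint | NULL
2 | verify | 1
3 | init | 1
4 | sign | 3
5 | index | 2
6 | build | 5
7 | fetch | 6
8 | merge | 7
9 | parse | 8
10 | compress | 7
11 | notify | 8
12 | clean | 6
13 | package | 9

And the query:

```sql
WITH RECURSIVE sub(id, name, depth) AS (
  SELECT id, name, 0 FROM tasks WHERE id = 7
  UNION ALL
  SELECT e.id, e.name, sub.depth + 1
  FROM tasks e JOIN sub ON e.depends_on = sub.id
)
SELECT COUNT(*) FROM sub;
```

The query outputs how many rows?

Base: id=7 (fetch) at depth 0.
Iteration 1: rows with depends_on in {7} -> merge (id 8, depth 1), compress (id 10, depth 1).
Iteration 2: rows with depends_on in {8,10} -> parse (id 9, depth 2), notify (id 11, depth 2).
Iteration 3: rows with depends_on in {9,11} -> package (id 13, depth 3).
Iteration 4: no rows with depends_on in {13}; recursion stops.
Total rows emitted: 6.

6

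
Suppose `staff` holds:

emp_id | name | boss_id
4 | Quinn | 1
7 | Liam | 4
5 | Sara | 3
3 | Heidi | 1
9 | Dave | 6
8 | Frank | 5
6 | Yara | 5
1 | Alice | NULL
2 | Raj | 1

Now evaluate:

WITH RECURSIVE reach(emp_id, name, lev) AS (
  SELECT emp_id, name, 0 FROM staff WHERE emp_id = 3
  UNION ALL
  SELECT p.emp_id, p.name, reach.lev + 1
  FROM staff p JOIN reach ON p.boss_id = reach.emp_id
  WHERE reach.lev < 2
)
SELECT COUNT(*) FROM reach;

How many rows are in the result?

4

Base: emp_id=3 (Heidi) at lev 0.
Iteration 1: rows with boss_id in {3} -> Sara (id 5, lev 1).
Iteration 2: rows with boss_id in {5} -> Yara (id 6, lev 2), Frank (id 8, lev 2).
Iteration 3: lev < 2 fails for all current rows; recursion stops.
Total rows emitted: 4.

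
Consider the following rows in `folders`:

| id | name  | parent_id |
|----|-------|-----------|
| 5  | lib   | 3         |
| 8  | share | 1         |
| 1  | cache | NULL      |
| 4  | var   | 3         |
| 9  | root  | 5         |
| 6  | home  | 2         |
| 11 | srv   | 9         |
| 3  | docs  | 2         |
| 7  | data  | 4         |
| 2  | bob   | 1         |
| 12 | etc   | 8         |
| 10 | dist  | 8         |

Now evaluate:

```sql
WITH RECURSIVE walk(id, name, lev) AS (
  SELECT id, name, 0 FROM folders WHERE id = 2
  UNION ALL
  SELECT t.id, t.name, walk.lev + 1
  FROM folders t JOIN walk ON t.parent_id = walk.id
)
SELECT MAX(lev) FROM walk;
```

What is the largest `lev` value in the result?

Base: id=2 (bob) at lev 0.
Iteration 1: rows with parent_id in {2} -> docs (id 3, lev 1), home (id 6, lev 1).
Iteration 2: rows with parent_id in {3,6} -> var (id 4, lev 2), lib (id 5, lev 2).
Iteration 3: rows with parent_id in {4,5} -> data (id 7, lev 3), root (id 9, lev 3).
Iteration 4: rows with parent_id in {7,9} -> srv (id 11, lev 4).
Iteration 5: no rows with parent_id in {11}; recursion stops.
lev values: 0, 1, 1, 2, 2, 3, 3, 4; the maximum is 4.

4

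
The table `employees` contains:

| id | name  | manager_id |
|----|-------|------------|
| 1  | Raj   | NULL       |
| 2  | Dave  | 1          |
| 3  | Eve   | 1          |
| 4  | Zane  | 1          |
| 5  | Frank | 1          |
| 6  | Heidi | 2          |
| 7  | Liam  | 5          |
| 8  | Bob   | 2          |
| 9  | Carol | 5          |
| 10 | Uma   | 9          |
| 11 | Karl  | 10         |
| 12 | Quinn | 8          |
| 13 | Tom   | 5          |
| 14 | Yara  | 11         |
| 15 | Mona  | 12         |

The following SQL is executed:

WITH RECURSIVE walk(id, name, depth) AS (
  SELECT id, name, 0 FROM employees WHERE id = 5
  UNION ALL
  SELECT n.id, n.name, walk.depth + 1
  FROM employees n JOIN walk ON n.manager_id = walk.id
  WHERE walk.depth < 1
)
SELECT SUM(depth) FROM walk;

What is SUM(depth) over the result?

3

Base: id=5 (Frank) at depth 0.
Iteration 1: rows with manager_id in {5} -> Liam (id 7, depth 1), Carol (id 9, depth 1), Tom (id 13, depth 1).
Iteration 2: depth < 1 fails for all current rows; recursion stops.
SUM(depth) = 0 + 1 + 1 + 1 = 3.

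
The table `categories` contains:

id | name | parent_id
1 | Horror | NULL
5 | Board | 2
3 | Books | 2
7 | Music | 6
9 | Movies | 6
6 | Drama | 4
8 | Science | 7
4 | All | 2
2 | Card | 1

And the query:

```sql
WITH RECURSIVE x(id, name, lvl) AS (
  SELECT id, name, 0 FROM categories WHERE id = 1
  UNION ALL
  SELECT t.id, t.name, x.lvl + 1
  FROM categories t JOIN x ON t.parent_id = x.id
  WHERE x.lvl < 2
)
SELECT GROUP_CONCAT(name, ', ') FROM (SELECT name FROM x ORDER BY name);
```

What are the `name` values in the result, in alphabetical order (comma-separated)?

Base: id=1 (Horror) at lvl 0.
Iteration 1: rows with parent_id in {1} -> Card (id 2, lvl 1).
Iteration 2: rows with parent_id in {2} -> Books (id 3, lvl 2), All (id 4, lvl 2), Board (id 5, lvl 2).
Iteration 3: lvl < 2 fails for all current rows; recursion stops.

All, Board, Books, Card, Horror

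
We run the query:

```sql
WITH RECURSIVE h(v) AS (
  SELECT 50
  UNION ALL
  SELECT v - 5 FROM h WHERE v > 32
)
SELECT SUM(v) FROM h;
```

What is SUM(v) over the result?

Base: v=50.
Iteration 1: 50 > 32 holds -> v = 50 - 5 = 45.
Iteration 2: 45 > 32 holds -> v = 45 - 5 = 40.
Iteration 3: 40 > 32 holds -> v = 40 - 5 = 35.
Iteration 4: 35 > 32 holds -> v = 35 - 5 = 30.
Iteration 5: 30 > 32 fails; recursion stops.
SUM(v) = 50 + 45 + 40 + 35 + 30 = 200.

200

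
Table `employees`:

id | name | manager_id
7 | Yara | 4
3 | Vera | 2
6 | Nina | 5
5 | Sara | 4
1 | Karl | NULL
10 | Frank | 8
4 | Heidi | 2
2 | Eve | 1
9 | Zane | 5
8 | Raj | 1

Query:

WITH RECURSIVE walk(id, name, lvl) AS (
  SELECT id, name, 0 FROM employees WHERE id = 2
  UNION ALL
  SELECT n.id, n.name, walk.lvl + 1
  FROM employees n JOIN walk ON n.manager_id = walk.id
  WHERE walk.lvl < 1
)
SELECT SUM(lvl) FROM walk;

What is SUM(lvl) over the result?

Base: id=2 (Eve) at lvl 0.
Iteration 1: rows with manager_id in {2} -> Vera (id 3, lvl 1), Heidi (id 4, lvl 1).
Iteration 2: lvl < 1 fails for all current rows; recursion stops.
SUM(lvl) = 0 + 1 + 1 = 2.

2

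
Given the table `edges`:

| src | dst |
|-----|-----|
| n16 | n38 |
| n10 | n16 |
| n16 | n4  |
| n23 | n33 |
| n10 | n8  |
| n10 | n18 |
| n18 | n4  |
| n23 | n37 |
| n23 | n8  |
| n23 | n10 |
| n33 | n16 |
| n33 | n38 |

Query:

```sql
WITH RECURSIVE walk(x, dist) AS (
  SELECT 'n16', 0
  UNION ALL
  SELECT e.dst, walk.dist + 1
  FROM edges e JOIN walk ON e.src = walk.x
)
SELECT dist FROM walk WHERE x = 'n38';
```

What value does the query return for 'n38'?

1

Base: (n16, dist=0).
Iteration 1: edges from {n16} -> (n38, dist=1), (n4, dist=1).
Iteration 2: no outgoing edges from {n38,n4}; recursion stops.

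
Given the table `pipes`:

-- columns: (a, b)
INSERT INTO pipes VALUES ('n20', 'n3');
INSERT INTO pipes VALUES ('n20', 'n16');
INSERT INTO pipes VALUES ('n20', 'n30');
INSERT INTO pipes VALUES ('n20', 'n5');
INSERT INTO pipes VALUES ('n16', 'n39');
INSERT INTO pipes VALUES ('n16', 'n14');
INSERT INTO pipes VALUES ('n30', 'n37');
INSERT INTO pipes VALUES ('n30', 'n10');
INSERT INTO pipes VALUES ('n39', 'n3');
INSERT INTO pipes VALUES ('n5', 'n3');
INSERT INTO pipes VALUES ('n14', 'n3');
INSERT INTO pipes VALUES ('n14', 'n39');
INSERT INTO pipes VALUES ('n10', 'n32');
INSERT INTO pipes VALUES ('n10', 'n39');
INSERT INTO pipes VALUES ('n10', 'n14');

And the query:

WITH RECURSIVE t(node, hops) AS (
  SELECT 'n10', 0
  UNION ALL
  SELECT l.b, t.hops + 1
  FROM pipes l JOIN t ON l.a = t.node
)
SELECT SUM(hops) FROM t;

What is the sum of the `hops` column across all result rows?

12

Base: (n10, hops=0).
Iteration 1: edges from {n10} -> (n14, hops=1), (n32, hops=1), (n39, hops=1).
Iteration 2: edges from {n14,n32,n39} -> (n3, hops=2) x2, (n39, hops=2). [UNION ALL keeps all 3 new rows, including repeats]
Iteration 3: edges from {n3,n39} -> (n3, hops=3).
Iteration 4: no outgoing edges from {n3}; recursion stops.
SUM(hops) = 0 + 1 + 1 + 1 + 2 + 2 + 2 + 3 = 12.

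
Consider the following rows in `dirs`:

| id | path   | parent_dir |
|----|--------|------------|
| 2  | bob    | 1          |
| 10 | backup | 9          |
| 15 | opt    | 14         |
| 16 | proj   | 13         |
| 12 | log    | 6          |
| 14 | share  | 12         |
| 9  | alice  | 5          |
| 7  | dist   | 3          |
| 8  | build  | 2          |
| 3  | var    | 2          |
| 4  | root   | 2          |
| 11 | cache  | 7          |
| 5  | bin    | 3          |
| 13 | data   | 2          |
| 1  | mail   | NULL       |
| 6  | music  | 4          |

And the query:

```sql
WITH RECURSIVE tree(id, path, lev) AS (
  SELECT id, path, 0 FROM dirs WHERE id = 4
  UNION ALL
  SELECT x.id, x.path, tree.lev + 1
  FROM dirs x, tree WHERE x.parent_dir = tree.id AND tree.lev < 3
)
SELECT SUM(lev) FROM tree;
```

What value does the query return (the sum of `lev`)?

6

Base: id=4 (root) at lev 0.
Iteration 1: rows with parent_dir in {4} -> music (id 6, lev 1).
Iteration 2: rows with parent_dir in {6} -> log (id 12, lev 2).
Iteration 3: rows with parent_dir in {12} -> share (id 14, lev 3).
Iteration 4: lev < 3 fails for all current rows; recursion stops.
SUM(lev) = 0 + 1 + 2 + 3 = 6.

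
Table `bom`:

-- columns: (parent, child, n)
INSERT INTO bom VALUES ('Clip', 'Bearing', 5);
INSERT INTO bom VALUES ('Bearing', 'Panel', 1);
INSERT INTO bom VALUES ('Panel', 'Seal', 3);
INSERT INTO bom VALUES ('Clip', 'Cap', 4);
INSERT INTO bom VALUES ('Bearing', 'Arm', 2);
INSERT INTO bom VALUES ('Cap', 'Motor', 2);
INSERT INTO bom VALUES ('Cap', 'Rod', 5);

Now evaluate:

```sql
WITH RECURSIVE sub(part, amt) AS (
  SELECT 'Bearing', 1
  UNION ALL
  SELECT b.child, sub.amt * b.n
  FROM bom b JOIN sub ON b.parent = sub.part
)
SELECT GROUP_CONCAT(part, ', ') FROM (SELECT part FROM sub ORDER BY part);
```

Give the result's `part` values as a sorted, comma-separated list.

Base: (Bearing, amt=1).
Iteration 1: components of {Bearing} -> Arm = 1*2 = 2, Panel = 1*1 = 1.
Iteration 2: components of {Arm,Panel} -> Seal = 1*3 = 3.
Iteration 3: no further components; recursion stops.

Arm, Bearing, Panel, Seal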